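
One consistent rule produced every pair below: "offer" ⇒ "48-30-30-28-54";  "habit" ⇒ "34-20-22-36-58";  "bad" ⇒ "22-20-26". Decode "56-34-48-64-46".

shown

o(#15)→48 and f(#6)→30: differences scale by 2, so n = 2·pos + 18. The formula is n = 2×(alphabet index, a=1) + 18.
Reversing it on 56-34-48-64-46: 56→(56−18)÷2=19=s, 34→(34−18)÷2=8=h, 48→(48−18)÷2=15=o, 64→(64−18)÷2=23=w, 46→(46−18)÷2=14=n.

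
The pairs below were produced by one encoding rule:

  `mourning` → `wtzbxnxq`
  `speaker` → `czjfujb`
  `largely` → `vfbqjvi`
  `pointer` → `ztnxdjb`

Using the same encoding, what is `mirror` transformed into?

wnbbtb

The shift depends on letter class: consonant m→w is +10, but vowel o→t is +5. Vowels shift forward by 5 and consonants shift forward by 10.
On mirror: m(cons)+10=w, i(vowel)+5=n, r(cons)+10=b, r(cons)+10=b, o(vowel)+5=t, r(cons)+10=b.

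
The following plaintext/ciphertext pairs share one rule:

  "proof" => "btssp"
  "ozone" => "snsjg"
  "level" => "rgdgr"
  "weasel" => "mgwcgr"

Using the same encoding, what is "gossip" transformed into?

p(15)→b(1) and r(17)→t(19) fit y≡9x+22 (mod 26); the inverse of 9 mod 26 is 3. Treating letters as 0–25, the rule is x ↦ 9x + 22 (mod 26).
On gossip: g(6)→9·6+22≡24=y; o(14)→9·14+22≡18=s; s(18)→9·18+22≡2=c; s(18)→9·18+22≡2=c; i(8)→9·8+22≡16=q; p(15)→9·15+22≡1=b (all mod 26).

ysccqb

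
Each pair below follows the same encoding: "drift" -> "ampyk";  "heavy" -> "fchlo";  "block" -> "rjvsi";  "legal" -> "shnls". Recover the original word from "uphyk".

drain

The output letters match the input read backwards, each shifted +7: drift reversed is tfird. Two steps: reverse the string, then apply a Caesar shift of +7.
Reversing it on uphyk: shift back: u−7=n, p−7=i, h−7=a, y−7=r, k−7=d → niard; then reverse → drain.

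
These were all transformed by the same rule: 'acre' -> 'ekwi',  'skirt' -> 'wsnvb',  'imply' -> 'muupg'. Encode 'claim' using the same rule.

gtfmu

Shifts by position in acre: pos 0: a→e (+4), pos 1: c→k (+8), pos 2: r→w (+5), pos 3: e→i (+4) — repeating every 3. The shifts repeat in a cycle of length 3: positions 0,1,… shift by +4, +8, +5, then the pattern repeats.
On claim: c+4=g, l+8=t, a+5=f, i+4=m, m+8=u.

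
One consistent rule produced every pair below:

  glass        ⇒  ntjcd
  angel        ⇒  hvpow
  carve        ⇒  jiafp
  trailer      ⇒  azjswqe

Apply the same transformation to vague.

The shift increases by 1 at each position, starting from +7: 7, 8, 9, ….
On vague: v+7=c, a+8=i, g+9=p, u+10=e, e+11=p.

cipep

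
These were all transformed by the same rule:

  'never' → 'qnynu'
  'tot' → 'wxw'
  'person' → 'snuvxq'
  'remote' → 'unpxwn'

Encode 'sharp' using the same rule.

The shift depends on letter class: consonant n→q is +3, but vowel e→n is +9. Vowels shift forward by 9 and consonants shift forward by 3.
On sharp: s(cons)+3=v, h(cons)+3=k, a(vowel)+9=j, r(cons)+3=u, p(cons)+3=s.

vkjus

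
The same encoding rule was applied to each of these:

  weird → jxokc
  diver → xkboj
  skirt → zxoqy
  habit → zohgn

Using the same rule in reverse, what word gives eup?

joy

Read the word backwards and shift each letter +6.
Decoding eup: shift back: e−6=y, u−6=o, p−6=j → yoj; then reverse → joy.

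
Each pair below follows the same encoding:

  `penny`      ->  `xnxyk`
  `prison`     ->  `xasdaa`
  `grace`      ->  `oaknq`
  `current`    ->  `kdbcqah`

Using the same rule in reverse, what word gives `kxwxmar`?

In penny: p→x is +8, e→n is +9, n→x is +10, n→y is +11 — the shift increases by 1 each position. The shift increases by 1 at each position, starting from +8: 8, 9, 10, ….
Decoding kxwxmar: k−8=c, x−9=o, w−10=m, x−11=m, m−12=a, a−13=n, r−14=d.

command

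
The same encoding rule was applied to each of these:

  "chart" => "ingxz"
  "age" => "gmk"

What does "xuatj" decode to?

round

Every letter moves 6 places later in the alphabet, wrapping around z→a.
Reversing it on xuatj: x−6=r, u−6=o, a−6=u, t−6=n, j−6=d.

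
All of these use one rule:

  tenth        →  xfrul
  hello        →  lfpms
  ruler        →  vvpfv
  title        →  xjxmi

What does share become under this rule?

Shifts by position in tenth: pos 0: t→x (+4), pos 1: e→f (+1), pos 2: n→r (+4), pos 3: t→u (+1) — repeating every 2. It's a Vigenère-style cipher with numeric key [4,1]: position i shifts by key[i mod 2].
On share: s+4=w, h+1=i, a+4=e, r+1=s, e+4=i.

wiesi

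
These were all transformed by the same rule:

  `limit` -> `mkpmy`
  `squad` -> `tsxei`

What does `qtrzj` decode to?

In limit: l→m is +1, i→k is +2, m→p is +3, i→m is +4 — the shift increases by 1 each position. Letter i (0-indexed) is shifted by i+1, so successive shifts are 1, 2, 3, ….
Undoing it on qtrzj: q−1=p, t−2=r, r−3=o, z−4=v, j−5=e.

prove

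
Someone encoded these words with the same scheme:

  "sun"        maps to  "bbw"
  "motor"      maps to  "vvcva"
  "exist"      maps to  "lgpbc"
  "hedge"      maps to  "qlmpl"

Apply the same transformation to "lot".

Two shifts are in play — +7 for a/e/i/o/u, +9 for every other letter.
For lot: l(cons)+9=u, o(vowel)+7=v, t(cons)+9=c.

uvc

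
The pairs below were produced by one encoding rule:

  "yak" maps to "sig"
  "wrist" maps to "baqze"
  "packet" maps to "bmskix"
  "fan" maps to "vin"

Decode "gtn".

The output letters match the input read backwards, each shifted +8: yak reversed is kay. Two steps: reverse the string, then apply a Caesar shift of +8.
Reversing it on gtn: shift back: g−8=y, t−8=l, n−8=f → ylf; then reverse → fly.

fly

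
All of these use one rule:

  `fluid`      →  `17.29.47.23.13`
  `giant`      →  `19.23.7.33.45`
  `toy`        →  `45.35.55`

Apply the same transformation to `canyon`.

11.7.33.55.35.33

f(#6)→17 and l(#12)→29: differences scale by 2, so n = 2·pos + 5. Each letter becomes 2×(its alphabet position, a=1..z=26) + 5.
For canyon: c=3→11, a=1→7, n=14→33, y=25→55, o=15→35, n=14→33.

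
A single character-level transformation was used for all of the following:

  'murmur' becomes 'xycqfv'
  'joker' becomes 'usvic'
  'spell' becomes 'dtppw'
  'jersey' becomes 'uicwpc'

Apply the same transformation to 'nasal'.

yedew

A repeating key of period 2 is used — shifts +11, +4 over and over.
Applying it to nasal: n+11=y, a+4=e, s+11=d, a+4=e, l+11=w.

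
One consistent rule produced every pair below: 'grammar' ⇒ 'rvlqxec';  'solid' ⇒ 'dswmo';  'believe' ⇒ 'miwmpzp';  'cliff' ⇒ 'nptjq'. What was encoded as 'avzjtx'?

profit

Shifts by position in grammar: pos 0: g→r (+11), pos 1: r→v (+4), pos 2: a→l (+11), pos 3: m→q (+4) — repeating every 2. A repeating key of period 2 is used — shifts +11, +4 over and over.
Reversing it on avzjtx: a−11=p, v−4=r, z−11=o, j−4=f, t−11=i, x−4=t.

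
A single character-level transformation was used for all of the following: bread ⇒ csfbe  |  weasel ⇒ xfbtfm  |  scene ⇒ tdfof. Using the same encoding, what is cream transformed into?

Compare letters: b→c is +1, r→s is +1, e→f is +1 — a constant shift. This is a Caesar cipher with shift 1.
Applying it to cream: c+1=d, r+1=s, e+1=f, a+1=b, m+1=n.

dsfbn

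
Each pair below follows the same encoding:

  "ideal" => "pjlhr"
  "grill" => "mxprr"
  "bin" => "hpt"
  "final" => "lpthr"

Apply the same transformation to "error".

lxxvx

The rule splits by letter class: vowels +7, consonants +6.
On error: e(vowel)+7=l, r(cons)+6=x, r(cons)+6=x, o(vowel)+7=v, r(cons)+6=x.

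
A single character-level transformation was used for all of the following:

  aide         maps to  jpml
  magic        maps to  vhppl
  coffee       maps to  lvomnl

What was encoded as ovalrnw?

foreign

Shifts by position in aide: pos 0: a→j (+9), pos 1: i→p (+7), pos 2: d→m (+9), pos 3: e→l (+7) — repeating every 2. The shifts repeat in a cycle of length 2: positions 0,1,… shift by +9, +7, then the pattern repeats.
Reversing it on ovalrnw: o−9=f, v−7=o, a−9=r, l−7=e, r−9=i, n−7=g, w−9=n.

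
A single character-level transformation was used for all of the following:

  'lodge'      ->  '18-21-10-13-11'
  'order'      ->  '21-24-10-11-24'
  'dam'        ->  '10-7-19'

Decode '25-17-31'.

l is letter #12 and maps to 18: an offset of 6. Each letter is replaced by its alphabet position (a=1..z=26) + 6.
Decoding 25-17-31: 25→(25−6)÷1=19=s, 17→(17−6)÷1=11=k, 31→(31−6)÷1=25=y.

sky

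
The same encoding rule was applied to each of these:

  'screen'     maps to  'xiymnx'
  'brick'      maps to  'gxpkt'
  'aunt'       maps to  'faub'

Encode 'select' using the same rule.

In screen: s→x is +5, c→i is +6, r→y is +7, e→m is +8 — the shift increases by 1 each position. The shift increases by 1 at each position, starting from +5: 5, 6, 7, ….
On select: s+5=x, e+6=k, l+7=s, e+8=m, c+9=l, t+10=d.

xksmld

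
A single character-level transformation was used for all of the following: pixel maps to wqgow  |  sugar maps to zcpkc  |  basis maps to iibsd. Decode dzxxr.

In pixel: p→w is +7, i→q is +8, x→g is +9, e→o is +10 — the shift increases by 1 each position. Each letter shifts forward by (position + 7), i.e. 7, 8, 9, … — the shift grows by one for each successive letter.
Reversing it on dzxxr: d−7=w, z−8=r, x−9=o, x−10=n, r−11=g.

wrong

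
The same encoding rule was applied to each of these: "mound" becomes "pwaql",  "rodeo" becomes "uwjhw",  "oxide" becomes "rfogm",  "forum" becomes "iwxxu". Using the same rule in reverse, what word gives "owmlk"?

logic

Shifts by position in mound: pos 0: m→p (+3), pos 1: o→w (+8), pos 2: u→a (+6), pos 3: n→q (+3), pos 4: d→l (+8) — repeating every 3. A repeating key of period 3 is used — shifts +3, +8, +6 over and over.
Reversing it on owmlk: o−3=l, w−8=o, m−6=g, l−3=i, k−8=c.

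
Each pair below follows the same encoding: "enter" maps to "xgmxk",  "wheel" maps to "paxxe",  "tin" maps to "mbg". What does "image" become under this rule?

bftzx

Compare letters: e→x is +19, n→g is +19, t→m is +19 — a constant shift. Every letter moves 19 places later in the alphabet, wrapping around z→a.
On image: i+19=b, m+19=f, a+19=t, g+19=z, e+19=x.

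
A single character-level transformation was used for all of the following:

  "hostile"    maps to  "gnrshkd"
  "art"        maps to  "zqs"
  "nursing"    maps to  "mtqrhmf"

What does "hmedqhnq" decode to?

Compare letters: h→g is +25, o→n is +25, s→r is +25 — a constant shift. It's a constant shift of +25 (ROT25).
Reversing it on hmedqhnq: h−25=i, m−25=n, e−25=f, d−25=e, q−25=r, h−25=i, n−25=o, q−25=r.

inferior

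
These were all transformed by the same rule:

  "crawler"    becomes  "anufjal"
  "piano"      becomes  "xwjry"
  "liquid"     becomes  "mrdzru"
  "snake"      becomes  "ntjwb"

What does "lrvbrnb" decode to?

seismic

The output letters match the input read backwards, each shifted +9: crawler reversed is relwarc. Two steps: reverse the string, then apply a Caesar shift of +9.
Undoing it on lrvbrnb: shift back: l−9=c, r−9=i, v−9=m, b−9=s, r−9=i, n−9=e, b−9=s → cimsies; then reverse → seismic.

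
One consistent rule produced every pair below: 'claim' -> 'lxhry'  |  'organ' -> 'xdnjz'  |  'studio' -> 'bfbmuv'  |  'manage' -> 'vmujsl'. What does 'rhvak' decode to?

Shifts by position in claim: pos 0: c→l (+9), pos 1: l→x (+12), pos 2: a→h (+7), pos 3: i→r (+9), pos 4: m→y (+12) — repeating every 3. The shifts repeat in a cycle of length 3: positions 0,1,… shift by +9, +12, +7, then the pattern repeats.
Undoing it on rhvak: r−9=i, h−12=v, v−7=o, a−9=r, k−12=y.

ivory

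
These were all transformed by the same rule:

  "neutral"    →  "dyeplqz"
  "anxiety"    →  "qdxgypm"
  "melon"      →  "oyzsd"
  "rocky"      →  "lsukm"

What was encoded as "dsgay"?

noise

n(13)→d(3) and e(4)→y(24) fit y≡15x+16 (mod 26); the inverse of 15 mod 26 is 7. This is an affine cipher: with a=0,…,z=25, each position x becomes (15x+16) mod 26.
Undoing it on dsgay: d(3)→7·(3−16)≡13=n; s(18)→7·(18−16)≡14=o; g(6)→7·(6−16)≡8=i; a(0)→7·(0−16)≡18=s; y(24)→7·(24−16)≡4=e (all mod 26).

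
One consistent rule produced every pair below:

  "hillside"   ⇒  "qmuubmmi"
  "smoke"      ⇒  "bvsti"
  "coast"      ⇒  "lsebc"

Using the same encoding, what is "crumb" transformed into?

The shift depends on letter class: consonant h→q is +9, but vowel i→m is +4. The rule splits by letter class: vowels +4, consonants +9.
On crumb: c(cons)+9=l, r(cons)+9=a, u(vowel)+4=y, m(cons)+9=v, b(cons)+9=k.

layvk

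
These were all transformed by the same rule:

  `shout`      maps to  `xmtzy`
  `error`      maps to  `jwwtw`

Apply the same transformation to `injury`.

nsozwd

Compare letters: s→x is +5, h→m is +5, o→t is +5 — a constant shift. This is a Caesar cipher with shift 5.
For injury: i+5=n, n+5=s, j+5=o, u+5=z, r+5=w, y+5=d.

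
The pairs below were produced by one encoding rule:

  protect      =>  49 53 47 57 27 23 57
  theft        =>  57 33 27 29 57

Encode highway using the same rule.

33 35 31 33 63 19 67

p(#16)→49 and r(#18)→53: differences scale by 2, so n = 2·pos + 17. The formula is n = 2×(alphabet index, a=1) + 17.
On highway: h=8→33, i=9→35, g=7→31, h=8→33, w=23→63, a=1→19, y=25→67.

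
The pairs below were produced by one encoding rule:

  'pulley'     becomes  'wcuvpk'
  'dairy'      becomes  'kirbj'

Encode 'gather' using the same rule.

In pulley: p→w is +7, u→c is +8, l→u is +9, l→v is +10 — the shift increases by 1 each position. Each letter shifts forward by (position + 7), i.e. 7, 8, 9, … — the shift grows by one for each successive letter.
On gather: g+7=n, a+8=i, t+9=c, h+10=r, e+11=p, r+12=d.

nicrpd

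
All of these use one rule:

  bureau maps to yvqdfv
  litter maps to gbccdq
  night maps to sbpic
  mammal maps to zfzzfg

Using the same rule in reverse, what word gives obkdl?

video

b(1)→y(24) and u(20)→v(21) fit y≡19x+5 (mod 26); the inverse of 19 mod 26 is 11. Each letter's alphabet position (a=0..z=25) is mapped through 19·x+5 mod 26 — an affine cipher.
Decoding obkdl: o(14)→11·(14−5)≡21=v; b(1)→11·(1−5)≡8=i; k(10)→11·(10−5)≡3=d; d(3)→11·(3−5)≡4=e; l(11)→11·(11−5)≡14=o (all mod 26).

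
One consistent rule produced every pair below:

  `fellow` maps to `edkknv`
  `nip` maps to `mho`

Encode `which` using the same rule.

Every letter moves 25 places later in the alphabet, wrapping around z→a.
For which: w+25=v, h+25=g, i+25=h, c+25=b, h+25=g.

vghbg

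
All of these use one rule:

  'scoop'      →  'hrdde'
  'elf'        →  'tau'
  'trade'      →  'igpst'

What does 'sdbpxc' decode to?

Compare letters: s→h is +15, c→r is +15, o→d is +15 — a constant shift. Each letter is shifted forward by 15 in the alphabet (a Caesar shift of +15).
Reversing it on sdbpxc: s−15=d, d−15=o, b−15=m, p−15=a, x−15=i, c−15=n.

domain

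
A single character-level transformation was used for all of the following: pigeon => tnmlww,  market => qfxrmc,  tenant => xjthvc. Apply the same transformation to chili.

gmosq

In pigeon: p→t is +4, i→n is +5, g→m is +6, e→l is +7 — the shift increases by 1 each position. Letter i (0-indexed) is shifted by i+4, so successive shifts are 4, 5, 6, ….
Applying it to chili: c+4=g, h+5=m, i+6=o, l+7=s, i+8=q.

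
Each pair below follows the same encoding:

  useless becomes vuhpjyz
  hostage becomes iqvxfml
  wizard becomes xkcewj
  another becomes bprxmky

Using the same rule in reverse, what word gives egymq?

devil

In useless: u→v is +1, s→u is +2, e→h is +3, l→p is +4 — the shift increases by 1 each position. The shift increases by 1 at each position, starting from +1: 1, 2, 3, ….
Undoing it on egymq: e−1=d, g−2=e, y−3=v, m−4=i, q−5=l.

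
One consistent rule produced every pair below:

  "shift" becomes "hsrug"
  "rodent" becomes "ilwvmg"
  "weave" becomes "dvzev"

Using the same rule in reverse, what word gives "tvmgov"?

gentle

Each pair mirrors across the alphabet (s↔h, h↔s, i↔r): positions sum to 25. Each letter is replaced by its mirror in the alphabet: a↔z, b↔y, c↔x, and so on (the Atbash cipher).
Decoding tvmgov: t↔g, v↔e, m↔n, g↔t, o↔l, v↔e.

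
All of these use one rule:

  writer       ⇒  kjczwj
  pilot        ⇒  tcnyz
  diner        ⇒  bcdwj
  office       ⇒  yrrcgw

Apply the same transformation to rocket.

jygswz

w(22)→k(10) and r(17)→j(9) fit y≡21x+16 (mod 26); the inverse of 21 mod 26 is 5. Each letter's alphabet position (a=0..z=25) is mapped through 21·x+16 mod 26 — an affine cipher.
On rocket: r(17)→21·17+16≡9=j; o(14)→21·14+16≡24=y; c(2)→21·2+16≡6=g; k(10)→21·10+16≡18=s; e(4)→21·4+16≡22=w; t(19)→21·19+16≡25=z (all mod 26).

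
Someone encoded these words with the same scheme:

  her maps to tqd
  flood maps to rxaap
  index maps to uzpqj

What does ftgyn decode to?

thumb

It's a constant shift of +12 (ROT12).
Reversing it on ftgyn: f−12=t, t−12=h, g−12=u, y−12=m, n−12=b.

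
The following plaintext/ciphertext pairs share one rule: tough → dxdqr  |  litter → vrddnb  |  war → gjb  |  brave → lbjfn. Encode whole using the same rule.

The shift depends on letter class: consonant t→d is +10, but vowel o→x is +9. The rule splits by letter class: vowels +9, consonants +10.
Applying it to whole: w(cons)+10=g, h(cons)+10=r, o(vowel)+9=x, l(cons)+10=v, e(vowel)+9=n.

grxvn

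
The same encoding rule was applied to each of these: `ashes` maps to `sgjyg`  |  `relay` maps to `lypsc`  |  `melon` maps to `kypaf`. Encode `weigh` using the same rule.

a(0)→s(18) and s(18)→g(6) fit y≡21x+18 (mod 26); the inverse of 21 mod 26 is 5. Each letter's alphabet position (a=0..z=25) is mapped through 21·x+18 mod 26 — an affine cipher.
For weigh: w(22)→21·22+18≡12=m; e(4)→21·4+18≡24=y; i(8)→21·8+18≡4=e; g(6)→21·6+18≡14=o; h(7)→21·7+18≡9=j (all mod 26).

myeoj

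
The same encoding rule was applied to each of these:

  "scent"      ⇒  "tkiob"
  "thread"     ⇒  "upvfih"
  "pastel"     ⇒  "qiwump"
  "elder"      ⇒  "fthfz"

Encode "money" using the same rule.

The shifts repeat in a cycle of length 3: positions 0,1,… shift by +1, +8, +4, then the pattern repeats.
For money: m+1=n, o+8=w, n+4=r, e+1=f, y+8=g.

nwrfg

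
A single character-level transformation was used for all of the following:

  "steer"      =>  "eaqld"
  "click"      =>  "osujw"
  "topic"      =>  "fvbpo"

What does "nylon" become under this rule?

zfxvz

It's a Vigenère-style cipher with numeric key [12,7]: position i shifts by key[i mod 2].
For nylon: n+12=z, y+7=f, l+12=x, o+7=v, n+12=z.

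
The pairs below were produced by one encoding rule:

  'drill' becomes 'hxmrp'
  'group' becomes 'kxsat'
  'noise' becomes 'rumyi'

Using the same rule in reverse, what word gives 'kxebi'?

The shifts repeat in a cycle of length 2: positions 0,1,… shift by +4, +6, then the pattern repeats.
Undoing it on kxebi: k−4=g, x−6=r, e−4=a, b−6=v, i−4=e.

grave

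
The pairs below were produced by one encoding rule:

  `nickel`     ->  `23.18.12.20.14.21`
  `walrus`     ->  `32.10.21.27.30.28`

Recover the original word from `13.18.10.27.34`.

Letters become their 1-based position plus 9 (so a→10, b→11, …).
Undoing it on 13.18.10.27.34: 13→(13−9)÷1=4=d, 18→(18−9)÷1=9=i, 10→(10−9)÷1=1=a, 27→(27−9)÷1=18=r, 34→(34−9)÷1=25=y.

diary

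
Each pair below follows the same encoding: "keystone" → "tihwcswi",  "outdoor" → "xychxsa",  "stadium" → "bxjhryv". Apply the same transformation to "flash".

opjwq

Shifts by position in keystone: pos 0: k→t (+9), pos 1: e→i (+4), pos 2: y→h (+9), pos 3: s→w (+4) — repeating every 2. A repeating key of period 2 is used — shifts +9, +4 over and over.
On flash: f+9=o, l+4=p, a+9=j, s+4=w, h+9=q.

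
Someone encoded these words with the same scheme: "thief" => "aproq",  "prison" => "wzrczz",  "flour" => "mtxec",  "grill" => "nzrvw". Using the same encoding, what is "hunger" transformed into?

ocwqpd

In thief: t→a is +7, h→p is +8, i→r is +9, e→o is +10 — the shift increases by 1 each position. Letter i (0-indexed) is shifted by i+7, so successive shifts are 7, 8, 9, ….
For hunger: h+7=o, u+8=c, n+9=w, g+10=q, e+11=p, r+12=d.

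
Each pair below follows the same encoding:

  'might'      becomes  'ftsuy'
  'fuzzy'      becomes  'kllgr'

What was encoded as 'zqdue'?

siren

The output letters match the input read backwards, each shifted +12: might reversed is thgim. Two steps: reverse the string, then apply a Caesar shift of +12.
Undoing it on zqdue: shift back: z−12=n, q−12=e, d−12=r, u−12=i, e−12=s → neris; then reverse → siren.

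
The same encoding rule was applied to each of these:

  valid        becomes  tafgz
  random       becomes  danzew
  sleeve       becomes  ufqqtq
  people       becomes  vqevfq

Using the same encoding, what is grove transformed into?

v(21)→t(19) and a(0)→a(0) fit y≡17x+0 (mod 26); the inverse of 17 mod 26 is 23. This is an affine cipher: with a=0,…,z=25, each position x becomes (17x+0) mod 26.
Applying it to grove: g(6)→17·6+0≡24=y; r(17)→17·17+0≡3=d; o(14)→17·14+0≡4=e; v(21)→17·21+0≡19=t; e(4)→17·4+0≡16=q (all mod 26).

ydetq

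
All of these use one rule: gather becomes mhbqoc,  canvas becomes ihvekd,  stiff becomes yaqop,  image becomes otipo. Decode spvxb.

In gather: g→m is +6, a→h is +7, t→b is +8, h→q is +9 — the shift increases by 1 each position. The shift increases by 1 at each position, starting from +6: 6, 7, 8, ….
Decoding spvxb: s−6=m, p−7=i, v−8=n, x−9=o, b−10=r.

minor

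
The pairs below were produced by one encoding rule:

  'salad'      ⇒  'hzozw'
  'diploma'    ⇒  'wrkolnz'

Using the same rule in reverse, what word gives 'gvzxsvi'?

Each pair mirrors across the alphabet (s↔h, a↔z, l↔o): positions sum to 25. Each letter is replaced by its mirror in the alphabet: a↔z, b↔y, c↔x, and so on (the Atbash cipher).
Decoding gvzxsvi: g↔t, v↔e, z↔a, x↔c, s↔h, v↔e, i↔r.

teacher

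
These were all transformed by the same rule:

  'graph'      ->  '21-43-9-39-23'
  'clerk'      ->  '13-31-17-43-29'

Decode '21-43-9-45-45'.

grass

g(#7)→21 and r(#18)→43: differences scale by 2, so n = 2·pos + 7. The formula is n = 2×(alphabet index, a=1) + 7.
Decoding 21-43-9-45-45: 21→(21−7)÷2=7=g, 43→(43−7)÷2=18=r, 9→(9−7)÷2=1=a, 45→(45−7)÷2=19=s, 45→(45−7)÷2=19=s.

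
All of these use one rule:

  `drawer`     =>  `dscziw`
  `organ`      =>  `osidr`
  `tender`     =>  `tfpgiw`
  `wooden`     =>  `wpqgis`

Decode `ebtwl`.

earth

Each letter shifts forward by its position index (0, 1, 2, …) — the shift grows by one for each successive letter.
Reversing it on ebtwl: e−0=e, b−1=a, t−2=r, w−3=t, l−4=h.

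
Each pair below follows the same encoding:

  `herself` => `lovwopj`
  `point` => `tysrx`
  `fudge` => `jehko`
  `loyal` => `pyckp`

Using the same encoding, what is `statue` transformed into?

The shift depends on letter class: consonant h→l is +4, but vowel e→o is +10. Vowels shift forward by 10 and consonants shift forward by 4.
On statue: s(cons)+4=w, t(cons)+4=x, a(vowel)+10=k, t(cons)+4=x, u(vowel)+10=e, e(vowel)+10=o.

wxkxeo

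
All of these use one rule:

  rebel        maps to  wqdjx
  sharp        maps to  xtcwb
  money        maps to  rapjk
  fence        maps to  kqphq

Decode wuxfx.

Shifts by position in rebel: pos 0: r→w (+5), pos 1: e→q (+12), pos 2: b→d (+2), pos 3: e→j (+5), pos 4: l→x (+12) — repeating every 3. A repeating key of period 3 is used — shifts +5, +12, +2 over and over.
Reversing it on wuxfx: w−5=r, u−12=i, x−2=v, f−5=a, x−12=l.

rival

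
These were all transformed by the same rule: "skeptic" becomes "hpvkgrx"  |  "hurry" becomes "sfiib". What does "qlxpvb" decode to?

Each pair mirrors across the alphabet (s↔h, k↔p, e↔v): positions sum to 25. Each letter is replaced by its mirror in the alphabet: a↔z, b↔y, c↔x, and so on (the Atbash cipher).
Undoing it on qlxpvb: q↔j, l↔o, x↔c, p↔k, v↔e, b↔y.

jockey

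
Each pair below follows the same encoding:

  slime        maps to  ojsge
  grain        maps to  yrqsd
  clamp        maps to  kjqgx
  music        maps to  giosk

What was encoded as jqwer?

s(18)→o(14) and l(11)→j(9) fit y≡23x+16 (mod 26); the inverse of 23 mod 26 is 17. Treating letters as 0–25, the rule is x ↦ 23x + 16 (mod 26).
Undoing it on jqwer: j(9)→17·(9−16)≡11=l; q(16)→17·(16−16)≡0=a; w(22)→17·(22−16)≡24=y; e(4)→17·(4−16)≡4=e; r(17)→17·(17−16)≡17=r (all mod 26).

layer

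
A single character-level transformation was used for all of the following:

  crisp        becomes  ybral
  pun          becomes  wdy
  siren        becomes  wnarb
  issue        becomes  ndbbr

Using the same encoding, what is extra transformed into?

The output letters match the input read backwards, each shifted +9: crisp reversed is psirc. Read the word backwards and shift each letter +9.
For extra: reverse → artxe; then shift: a+9=j, r+9=a, t+9=c, x+9=g, e+9=n.

jacgn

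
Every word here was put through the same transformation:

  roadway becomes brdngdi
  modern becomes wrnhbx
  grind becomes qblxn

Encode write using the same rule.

gbldh

The shift depends on letter class: consonant r→b is +10, but vowel o→r is +3. Vowels shift forward by 3 and consonants shift forward by 10.
Applying it to write: w(cons)+10=g, r(cons)+10=b, i(vowel)+3=l, t(cons)+10=d, e(vowel)+3=h.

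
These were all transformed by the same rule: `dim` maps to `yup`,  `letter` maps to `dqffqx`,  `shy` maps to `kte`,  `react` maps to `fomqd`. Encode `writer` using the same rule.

dqfudi

Two steps: reverse the string, then apply a Caesar shift of +12.
On writer: reverse → retirw; then shift: r+12=d, e+12=q, t+12=f, i+12=u, r+12=d, w+12=i.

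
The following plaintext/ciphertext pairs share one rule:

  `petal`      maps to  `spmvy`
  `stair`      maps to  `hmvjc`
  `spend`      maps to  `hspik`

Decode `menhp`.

those

This is an affine cipher: with a=0,…,z=25, each position x becomes (5x+21) mod 26.
Undoing it on menhp: m(12)→21·(12−21)≡19=t; e(4)→21·(4−21)≡7=h; n(13)→21·(13−21)≡14=o; h(7)→21·(7−21)≡18=s; p(15)→21·(15−21)≡4=e (all mod 26).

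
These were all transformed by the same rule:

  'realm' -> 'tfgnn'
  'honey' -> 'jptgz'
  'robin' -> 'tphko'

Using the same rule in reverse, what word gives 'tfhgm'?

It's a Vigenère-style cipher with numeric key [2,1,6]: position i shifts by key[i mod 3].
Decoding tfhgm: t−2=r, f−1=e, h−6=b, g−2=e, m−1=l.

rebel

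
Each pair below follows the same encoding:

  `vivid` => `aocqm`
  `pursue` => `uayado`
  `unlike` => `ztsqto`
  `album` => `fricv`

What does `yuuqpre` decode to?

tonight

In vivid: v→a is +5, i→o is +6, v→c is +7, i→q is +8 — the shift increases by 1 each position. Letter i (0-indexed) is shifted by i+5, so successive shifts are 5, 6, 7, ….
Reversing it on yuuqpre: y−5=t, u−6=o, u−7=n, q−8=i, p−9=g, r−10=h, e−11=t.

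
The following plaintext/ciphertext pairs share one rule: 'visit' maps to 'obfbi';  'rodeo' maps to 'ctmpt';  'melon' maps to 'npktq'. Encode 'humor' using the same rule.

Each letter's alphabet position (a=0..z=25) is mapped through 3·x+3 mod 26 — an affine cipher.
For humor: h(7)→3·7+3≡24=y; u(20)→3·20+3≡11=l; m(12)→3·12+3≡13=n; o(14)→3·14+3≡19=t; r(17)→3·17+3≡2=c (all mod 26).

ylntc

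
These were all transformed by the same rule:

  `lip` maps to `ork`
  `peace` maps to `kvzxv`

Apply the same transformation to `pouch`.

Each pair mirrors across the alphabet (l↔o, i↔r, p↔k): positions sum to 25. Letters are reflected about the middle of the alphabet (position → 25−position): Atbash.
On pouch: p↔k, o↔l, u↔f, c↔x, h↔s.

klfxs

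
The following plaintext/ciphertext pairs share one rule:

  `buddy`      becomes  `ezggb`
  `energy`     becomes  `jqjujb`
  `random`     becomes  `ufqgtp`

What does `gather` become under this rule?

The rule splits by letter class: vowels +5, consonants +3.
For gather: g(cons)+3=j, a(vowel)+5=f, t(cons)+3=w, h(cons)+3=k, e(vowel)+5=j, r(cons)+3=u.

jfwkju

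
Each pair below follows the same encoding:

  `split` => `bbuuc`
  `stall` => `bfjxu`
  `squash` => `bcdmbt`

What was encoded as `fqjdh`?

A repeating key of period 2 is used — shifts +9, +12 over and over.
Reversing it on fqjdh: f−9=w, q−12=e, j−9=a, d−12=r, h−9=y.

weary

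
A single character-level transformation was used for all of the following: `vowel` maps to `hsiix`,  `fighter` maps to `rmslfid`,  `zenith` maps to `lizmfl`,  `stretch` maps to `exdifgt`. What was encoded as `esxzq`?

The shifts repeat in a cycle of length 2: positions 0,1,… shift by +12, +4, then the pattern repeats.
Reversing it on esxzq: e−12=s, s−4=o, x−12=l, z−4=v, q−12=e.

solve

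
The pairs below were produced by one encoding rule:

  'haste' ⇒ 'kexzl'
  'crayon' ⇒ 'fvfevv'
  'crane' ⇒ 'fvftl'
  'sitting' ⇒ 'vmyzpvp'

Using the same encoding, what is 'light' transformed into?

Each letter shifts forward by (position + 3), i.e. 3, 4, 5, … — the shift grows by one for each successive letter.
For light: l+3=o, i+4=m, g+5=l, h+6=n, t+7=a.

omlna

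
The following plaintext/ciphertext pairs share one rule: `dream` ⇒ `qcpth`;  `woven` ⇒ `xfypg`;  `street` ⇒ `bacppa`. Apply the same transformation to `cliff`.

Each letter's alphabet position (a=0..z=25) is mapped through 25·x+19 mod 26 — an affine cipher.
Applying it to cliff: c(2)→25·2+19≡17=r; l(11)→25·11+19≡8=i; i(8)→25·8+19≡11=l; f(5)→25·5+19≡14=o; f(5)→25·5+19≡14=o (all mod 26).

riloo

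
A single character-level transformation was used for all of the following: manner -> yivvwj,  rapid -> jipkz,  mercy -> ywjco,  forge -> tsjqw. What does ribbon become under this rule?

Each letter's alphabet position (a=0..z=25) is mapped through 23·x+8 mod 26 — an affine cipher.
For ribbon: r(17)→23·17+8≡9=j; i(8)→23·8+8≡10=k; b(1)→23·1+8≡5=f; b(1)→23·1+8≡5=f; o(14)→23·14+8≡18=s; n(13)→23·13+8≡21=v (all mod 26).

jkffsv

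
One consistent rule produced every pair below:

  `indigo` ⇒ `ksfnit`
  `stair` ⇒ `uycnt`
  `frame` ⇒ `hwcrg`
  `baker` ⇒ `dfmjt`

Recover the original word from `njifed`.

A repeating key of period 2 is used — shifts +2, +5 over and over.
Undoing it on njifed: n−2=l, j−5=e, i−2=g, f−5=a, e−2=c, d−5=y.

legacy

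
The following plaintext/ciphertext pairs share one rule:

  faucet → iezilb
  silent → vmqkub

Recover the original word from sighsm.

In faucet: f→i is +3, a→e is +4, u→z is +5, c→i is +6 — the shift increases by 1 each position. The shift increases by 1 at each position, starting from +3: 3, 4, 5, ….
Decoding sighsm: s−3=p, i−4=e, g−5=b, h−6=b, s−7=l, m−8=e.

pebble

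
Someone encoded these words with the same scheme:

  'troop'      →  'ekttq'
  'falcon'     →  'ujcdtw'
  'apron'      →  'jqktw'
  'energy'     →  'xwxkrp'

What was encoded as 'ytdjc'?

t(19)→e(4) and r(17)→k(10) fit y≡23x+9 (mod 26); the inverse of 23 mod 26 is 17. Each letter's alphabet position (a=0..z=25) is mapped through 23·x+9 mod 26 — an affine cipher.
Reversing it on ytdjc: y(24)→17·(24−9)≡21=v; t(19)→17·(19−9)≡14=o; d(3)→17·(3−9)≡2=c; j(9)→17·(9−9)≡0=a; c(2)→17·(2−9)≡11=l (all mod 26).

vocal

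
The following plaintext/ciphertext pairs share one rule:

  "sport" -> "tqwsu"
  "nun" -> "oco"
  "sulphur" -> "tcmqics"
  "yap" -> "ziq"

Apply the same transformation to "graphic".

The shift depends on letter class: consonant s→t is +1, but vowel o→w is +8. Two shifts are in play — +8 for a/e/i/o/u, +1 for every other letter.
On graphic: g(cons)+1=h, r(cons)+1=s, a(vowel)+8=i, p(cons)+1=q, h(cons)+1=i, i(vowel)+8=q, c(cons)+1=d.

hsiqiqd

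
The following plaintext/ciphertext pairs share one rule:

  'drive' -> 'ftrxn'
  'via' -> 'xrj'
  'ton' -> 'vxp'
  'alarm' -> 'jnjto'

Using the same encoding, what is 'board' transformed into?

The shift depends on letter class: consonant d→f is +2, but vowel i→r is +9. Vowels shift forward by 9 and consonants shift forward by 2.
On board: b(cons)+2=d, o(vowel)+9=x, a(vowel)+9=j, r(cons)+2=t, d(cons)+2=f.

dxjtf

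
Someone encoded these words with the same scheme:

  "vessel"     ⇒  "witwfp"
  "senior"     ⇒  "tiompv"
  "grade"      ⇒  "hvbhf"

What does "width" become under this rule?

Shifts by position in vessel: pos 0: v→w (+1), pos 1: e→i (+4), pos 2: s→t (+1), pos 3: s→w (+4) — repeating every 2. It's a Vigenère-style cipher with numeric key [1,4]: position i shifts by key[i mod 2].
Applying it to width: w+1=x, i+4=m, d+1=e, t+4=x, h+1=i.

xmexi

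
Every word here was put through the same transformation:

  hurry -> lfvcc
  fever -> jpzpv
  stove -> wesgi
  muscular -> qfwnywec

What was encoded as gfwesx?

Shifts by position in hurry: pos 0: h→l (+4), pos 1: u→f (+11), pos 2: r→v (+4), pos 3: r→c (+11) — repeating every 2. It's a Vigenère-style cipher with numeric key [4,11]: position i shifts by key[i mod 2].
Reversing it on gfwesx: g−4=c, f−11=u, w−4=s, e−11=t, s−4=o, x−11=m.

custom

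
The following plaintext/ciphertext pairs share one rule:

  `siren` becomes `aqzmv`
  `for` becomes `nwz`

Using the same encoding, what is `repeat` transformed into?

zmxmib

Compare letters: s→a is +8, i→q is +8, r→z is +8 — a constant shift. This is a Caesar cipher with shift 8.
On repeat: r+8=z, e+8=m, p+8=x, e+8=m, a+8=i, t+8=b.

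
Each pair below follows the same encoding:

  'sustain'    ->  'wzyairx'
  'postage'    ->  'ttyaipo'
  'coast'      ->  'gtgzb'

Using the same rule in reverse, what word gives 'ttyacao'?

posture

In sustain: s→w is +4, u→z is +5, s→y is +6, t→a is +7 — the shift increases by 1 each position. Each letter shifts forward by (position + 4), i.e. 4, 5, 6, … — the shift grows by one for each successive letter.
Reversing it on ttyacao: t−4=p, t−5=o, y−6=s, a−7=t, c−8=u, a−9=r, o−10=e.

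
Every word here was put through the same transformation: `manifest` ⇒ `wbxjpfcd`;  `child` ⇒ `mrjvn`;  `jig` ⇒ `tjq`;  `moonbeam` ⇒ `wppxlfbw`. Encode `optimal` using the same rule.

The shift depends on letter class: consonant m→w is +10, but vowel a→b is +1. The rule splits by letter class: vowels +1, consonants +10.
Applying it to optimal: o(vowel)+1=p, p(cons)+10=z, t(cons)+10=d, i(vowel)+1=j, m(cons)+10=w, a(vowel)+1=b, l(cons)+10=v.

pzdjwbv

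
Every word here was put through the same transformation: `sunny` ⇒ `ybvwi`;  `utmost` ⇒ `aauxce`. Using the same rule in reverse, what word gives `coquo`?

while

In sunny: s→y is +6, u→b is +7, n→v is +8, n→w is +9 — the shift increases by 1 each position. The shift increases by 1 at each position, starting from +6: 6, 7, 8, ….
Reversing it on coquo: c−6=w, o−7=h, q−8=i, u−9=l, o−10=e.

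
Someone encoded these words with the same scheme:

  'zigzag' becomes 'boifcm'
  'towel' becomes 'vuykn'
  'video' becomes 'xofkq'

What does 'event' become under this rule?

gbgtv

Shifts by position in zigzag: pos 0: z→b (+2), pos 1: i→o (+6), pos 2: g→i (+2), pos 3: z→f (+6) — repeating every 2. It's a Vigenère-style cipher with numeric key [2,6]: position i shifts by key[i mod 2].
For event: e+2=g, v+6=b, e+2=g, n+6=t, t+2=v.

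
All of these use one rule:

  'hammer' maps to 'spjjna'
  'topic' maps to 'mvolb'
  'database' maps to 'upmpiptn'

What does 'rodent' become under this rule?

avuncm

h(7)→s(18) and a(0)→p(15) fit y≡19x+15 (mod 26); the inverse of 19 mod 26 is 11. Each letter's alphabet position (a=0..z=25) is mapped through 19·x+15 mod 26 — an affine cipher.
On rodent: r(17)→19·17+15≡0=a; o(14)→19·14+15≡21=v; d(3)→19·3+15≡20=u; e(4)→19·4+15≡13=n; n(13)→19·13+15≡2=c; t(19)→19·19+15≡12=m (all mod 26).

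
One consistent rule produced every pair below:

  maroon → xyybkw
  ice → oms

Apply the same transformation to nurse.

ocbex

The output letters match the input read backwards, each shifted +10: maroon reversed is nooram. The word is reversed, then every letter is shifted forward by 10.
On nurse: reverse → esrun; then shift: e+10=o, s+10=c, r+10=b, u+10=e, n+10=x.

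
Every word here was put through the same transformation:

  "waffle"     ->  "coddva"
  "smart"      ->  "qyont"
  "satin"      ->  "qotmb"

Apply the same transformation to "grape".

w(22)→c(2) and a(0)→o(14) fit y≡3x+14 (mod 26); the inverse of 3 mod 26 is 9. Treating letters as 0–25, the rule is x ↦ 3x + 14 (mod 26).
For grape: g(6)→3·6+14≡6=g; r(17)→3·17+14≡13=n; a(0)→3·0+14≡14=o; p(15)→3·15+14≡7=h; e(4)→3·4+14≡0=a (all mod 26).

gnoha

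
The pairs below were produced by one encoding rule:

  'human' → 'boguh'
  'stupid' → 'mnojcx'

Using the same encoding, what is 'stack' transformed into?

mnuwe

Compare letters: h→b is +20, u→o is +20, m→g is +20 — a constant shift. Each letter is shifted forward by 20 in the alphabet (a Caesar shift of +20).
On stack: s+20=m, t+20=n, a+20=u, c+20=w, k+20=e.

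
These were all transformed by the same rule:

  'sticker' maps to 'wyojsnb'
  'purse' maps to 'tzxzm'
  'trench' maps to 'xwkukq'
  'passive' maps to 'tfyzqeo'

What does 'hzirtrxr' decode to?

duckling

In sticker: s→w is +4, t→y is +5, i→o is +6, c→j is +7 — the shift increases by 1 each position. Letter i (0-indexed) is shifted by i+4, so successive shifts are 4, 5, 6, ….
Decoding hzirtrxr: h−4=d, z−5=u, i−6=c, r−7=k, t−8=l, r−9=i, x−10=n, r−11=g.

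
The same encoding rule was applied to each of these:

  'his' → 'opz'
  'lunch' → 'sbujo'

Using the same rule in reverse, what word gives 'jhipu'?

Compare letters: h→o is +7, i→p is +7, s→z is +7 — a constant shift. It's a constant shift of +7 (ROT7).
Reversing it on jhipu: j−7=c, h−7=a, i−7=b, p−7=i, u−7=n.

cabin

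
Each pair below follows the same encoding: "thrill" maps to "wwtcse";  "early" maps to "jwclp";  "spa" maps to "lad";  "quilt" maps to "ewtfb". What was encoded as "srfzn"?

cough

The output letters match the input read backwards, each shifted +11: thrill reversed is llirht. The word is reversed, then every letter is shifted forward by 11.
Decoding srfzn: shift back: s−11=h, r−11=g, f−11=u, z−11=o, n−11=c → hguoc; then reverse → cough.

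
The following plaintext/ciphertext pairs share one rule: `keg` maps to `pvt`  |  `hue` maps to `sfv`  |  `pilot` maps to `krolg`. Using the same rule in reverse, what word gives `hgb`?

sty

Each pair mirrors across the alphabet (k↔p, e↔v, g↔t): positions sum to 25. This is the alphabet-reversal cipher (Atbash): a becomes z, b becomes y, etc.
Undoing it on hgb: h↔s, g↔t, b↔y.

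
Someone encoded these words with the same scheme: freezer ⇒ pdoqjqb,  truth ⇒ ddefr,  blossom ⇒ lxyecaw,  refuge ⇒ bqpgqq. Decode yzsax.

A repeating key of period 2 is used — shifts +10, +12 over and over.
Undoing it on yzsax: y−10=o, z−12=n, s−10=i, a−12=o, x−10=n.

onion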